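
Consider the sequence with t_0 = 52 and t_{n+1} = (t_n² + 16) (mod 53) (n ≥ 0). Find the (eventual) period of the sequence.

t_0 = 52,  t_1 = 17,  t_2 = 40,  t_3 = 26,  t_4 = 3,  t_5 = 25,  t_6 = 5,  t_7 = 41,  t_8 = 1,  t_9 = 17.
Since t_9 = t_1 = 17, the sequence is eventually periodic: after a pre-period of length 1 it cycles with period 8.

8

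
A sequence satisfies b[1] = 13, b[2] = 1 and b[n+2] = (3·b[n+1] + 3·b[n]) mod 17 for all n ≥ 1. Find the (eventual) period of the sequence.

We have b[1] = 13,  b[2] = 1,  b[3] = 8,  b[4] = 10,  b[5] = 3,  b[6] = 5,  b[7] = 7,  b[8] = 2,  b[9] = 10,  b[10] = 2,  b[11] = 2,  b[12] = 12,  b[13] = 8,  b[14] = 9,  b[15] = 0,  b[16] = 10,  b[17] = 13,  b[18] = 1.
Since (b[17], b[18]) = (b[1], b[2]) = (13, 1) (two consecutive terms determine the rest), the sequence is periodic with period 16.

16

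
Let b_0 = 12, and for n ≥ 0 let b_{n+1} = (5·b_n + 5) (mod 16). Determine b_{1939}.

7

b_0 = 12,  b_1 = 1,  b_2 = 10,  b_3 = 7,  b_4 = 8,  b_5 = 13,  b_6 = 6,  b_7 = 3,  b_8 = 4,  b_9 = 9,  b_{10} = 2,  b_{11} = 15,  b_{12} = 0,  b_{13} = 5,  b_{14} = 14,  b_{15} = 11,  b_{16} = 12.
Since b_{16} = b_0 = 12, the sequence is periodic with period 16.
(1939 - 0) mod 16 = 3, so b_{1939} = b_3 = 7.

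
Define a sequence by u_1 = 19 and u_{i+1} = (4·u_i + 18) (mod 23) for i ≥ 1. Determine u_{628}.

19

Listing terms: u_1 = 19,  u_2 = 2,  u_3 = 3,  u_4 = 7,  u_5 = 0,  u_6 = 18,  u_7 = 21,  u_8 = 10,  u_9 = 12,  u_{10} = 20,  u_{11} = 6,  u_{12} = 19.
The sequence repeats with period 11.
(628 - 1) mod 11 = 0, so u_{628} = u_1 = 19.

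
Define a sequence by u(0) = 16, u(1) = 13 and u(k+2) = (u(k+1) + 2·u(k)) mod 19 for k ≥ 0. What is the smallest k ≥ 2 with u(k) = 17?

6

Computing terms: u(0) = 16, u(1) = 13, u(2) = 7, u(3) = 14, u(4) = 9, u(5) = 18, u(6) = 17, u(7) = 15, u(8) = 11, u(9) = 3, u(10) = 6, u(11) = 12, u(12) = 5, u(13) = 10, u(14) = 1, u(15) = 2, u(16) = 4, u(17) = 8, u(18) = 16, u(19) = 13.
The sequence repeats with period 18.
The value 17 first appears (with k ≥ 2) at u(6).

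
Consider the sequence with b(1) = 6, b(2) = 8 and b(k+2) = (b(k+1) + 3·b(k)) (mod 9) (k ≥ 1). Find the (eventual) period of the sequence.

b(1) = 6,  b(2) = 8,  b(3) = 8,  b(4) = 5,  b(5) = 2,  b(6) = 8,  b(7) = 5.
Since (b(6), b(7)) = (b(3), b(4)) = (8, 5) (two consecutive terms determine the rest), the sequence is eventually periodic: after a pre-period of length 2 it cycles with period 3.

3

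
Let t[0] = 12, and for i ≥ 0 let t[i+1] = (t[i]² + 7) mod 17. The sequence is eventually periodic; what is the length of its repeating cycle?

3

We have t[0] = 12; t[1] = 15; t[2] = 11; t[3] = 9; t[4] = 3; t[5] = 16; t[6] = 8; t[7] = 3.
Since t[7] = t[4] = 3, the sequence is eventually periodic: after a pre-period of length 4 it cycles with period 3.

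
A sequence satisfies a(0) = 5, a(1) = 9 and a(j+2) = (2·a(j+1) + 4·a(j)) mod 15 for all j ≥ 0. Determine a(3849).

6

We have a(0) = 5,  a(1) = 9,  a(2) = 8,  a(3) = 7,  a(4) = 1,  a(5) = 0,  a(6) = 4,  a(7) = 8,  a(8) = 2,  a(9) = 6,  a(10) = 5,  a(11) = 4,  a(12) = 13,  a(13) = 12,  a(14) = 1,  a(15) = 5,  a(16) = 14,  a(17) = 3,  a(18) = 2,  a(19) = 1,  a(20) = 10,  a(21) = 9,  a(22) = 13,  a(23) = 2,  a(24) = 11,  a(25) = 0,  a(26) = 14,  a(27) = 13,  a(28) = 7,  a(29) = 6,  a(30) = 10,  a(31) = 14,  a(32) = 8,  a(33) = 12,  a(34) = 11,  a(35) = 10,  a(36) = 4,  a(37) = 3,  a(38) = 7,  a(39) = 11,  a(40) = 5,  a(41) = 9.
The sequence repeats with period 40.
So a(3849) = a(0 + ((3849-0) mod 40)) = a(9) = 6.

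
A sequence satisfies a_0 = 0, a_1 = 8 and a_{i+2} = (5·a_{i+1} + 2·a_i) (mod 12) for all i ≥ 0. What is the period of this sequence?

a_0 = 0,  a_1 = 8,  a_2 = 4,  a_3 = 0,  a_4 = 8.
The sequence repeats with period 3.

3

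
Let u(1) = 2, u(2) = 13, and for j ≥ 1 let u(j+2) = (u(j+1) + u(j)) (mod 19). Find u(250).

1

u(1) = 2, u(2) = 13, u(3) = 15, u(4) = 9, u(5) = 5, u(6) = 14, u(7) = 0, u(8) = 14, u(9) = 14, u(10) = 9, u(11) = 4, u(12) = 13, u(13) = 17, u(14) = 11, u(15) = 9, u(16) = 1, u(17) = 10, u(18) = 11, u(19) = 2, u(20) = 13.
Since (u(19), u(20)) = (u(1), u(2)) = (2, 13) (two consecutive terms determine the rest), the sequence is periodic with period 18.
(250 - 1) mod 18 = 15, so u(250) = u(16) = 1.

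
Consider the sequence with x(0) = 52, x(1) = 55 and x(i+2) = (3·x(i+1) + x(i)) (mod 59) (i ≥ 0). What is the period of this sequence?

24

Listing terms: x(0) = 52, x(1) = 55, x(2) = 40, x(3) = 57, x(4) = 34, x(5) = 41, x(6) = 39, x(7) = 40, x(8) = 41, x(9) = 45, x(10) = 58, x(11) = 42, x(12) = 7, x(13) = 4, x(14) = 19, x(15) = 2, x(16) = 25, x(17) = 18, x(18) = 20, x(19) = 19, x(20) = 18, x(21) = 14, x(22) = 1, x(23) = 17, x(24) = 52, x(25) = 55.
The sequence repeats with period 24.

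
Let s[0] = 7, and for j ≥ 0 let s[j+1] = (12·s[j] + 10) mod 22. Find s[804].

We have s[0] = 7; s[1] = 6; s[2] = 16; s[3] = 4; s[4] = 14; s[5] = 2; s[6] = 12; s[7] = 0; s[8] = 10; s[9] = 20; s[10] = 8; s[11] = 18; s[12] = 6.
Since s[12] = s[1] = 6, the sequence is eventually periodic: after a pre-period of length 1 it cycles with period 11.
For j ≥ 1, s[j] depends only on (j - 1) mod 11. (804 - 1) mod 11 = 0, so s[804] = s[1] = 6.

6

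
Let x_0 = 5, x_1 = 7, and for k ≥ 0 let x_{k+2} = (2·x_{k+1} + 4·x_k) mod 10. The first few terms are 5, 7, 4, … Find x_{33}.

Listing terms: x_0 = 5,  x_1 = 7,  x_2 = 4,  x_3 = 6,  x_4 = 8,  x_5 = 0,  x_6 = 2,  x_7 = 4,  x_8 = 6.
Since (x_7, x_8) = (x_2, x_3) = (4, 6) (two consecutive terms determine the rest), the sequence is eventually periodic: after a pre-period of length 2 it cycles with period 5.
For k ≥ 2, x_k depends only on (k - 2) mod 5. (33 - 2) mod 5 = 1, so x_{33} = x_3 = 6.

6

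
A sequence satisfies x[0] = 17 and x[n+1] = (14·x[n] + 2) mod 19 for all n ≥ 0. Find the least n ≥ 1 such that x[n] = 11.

x[0] = 17, x[1] = 12, x[2] = 18, x[3] = 7, x[4] = 5, x[5] = 15, x[6] = 3, x[7] = 6, x[8] = 10, x[9] = 9, x[10] = 14, x[11] = 8, x[12] = 0, x[13] = 2, x[14] = 11, x[15] = 4, x[16] = 1, x[17] = 16, x[18] = 17.
The sequence repeats with period 18.
The value 11 first appears (with n ≥ 1) at x[14].

14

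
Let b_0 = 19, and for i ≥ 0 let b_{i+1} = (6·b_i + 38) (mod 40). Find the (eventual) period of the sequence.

Computing terms: b_0 = 19,  b_1 = 32,  b_2 = 30,  b_3 = 18,  b_4 = 26,  b_5 = 34,  b_6 = 2,  b_7 = 10,  b_8 = 18.
Since b_8 = b_3 = 18, the sequence is eventually periodic: after a pre-period of length 3 it cycles with period 5.

5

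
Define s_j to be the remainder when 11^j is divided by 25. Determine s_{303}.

s_1 = 11; s_2 = 21; s_3 = 6; s_4 = 16; s_5 = 1; s_6 = 11.
The sequence repeats with period 5.
So s_{303} = s_{1 + ((303-1) mod 5)} = s_3 = 6.

6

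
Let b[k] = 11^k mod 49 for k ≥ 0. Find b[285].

29

We have b[0] = 1; b[1] = 11; b[2] = 23; b[3] = 8; b[4] = 39; b[5] = 37; b[6] = 15; b[7] = 18; b[8] = 2; b[9] = 22; b[10] = 46; b[11] = 16; b[12] = 29; b[13] = 25; b[14] = 30; b[15] = 36; b[16] = 4; b[17] = 44; b[18] = 43; b[19] = 32; b[20] = 9; b[21] = 1.
The sequence repeats with period 21.
(285 - 0) mod 21 = 12, so b[285] = b[12] = 29.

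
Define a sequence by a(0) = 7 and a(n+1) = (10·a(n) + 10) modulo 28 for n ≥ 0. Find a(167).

6

Listing terms: a(0) = 7; a(1) = 24; a(2) = 26; a(3) = 18; a(4) = 22; a(5) = 6; a(6) = 14; a(7) = 10; a(8) = 26.
Since a(8) = a(2) = 26, the sequence is eventually periodic: after a pre-period of length 2 it cycles with period 6.
For n ≥ 2, a(n) depends only on (n - 2) mod 6. (167 - 2) mod 6 = 3, so a(167) = a(5) = 6.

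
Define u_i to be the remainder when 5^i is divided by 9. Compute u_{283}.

We have u_1 = 5, u_2 = 7, u_3 = 8, u_4 = 4, u_5 = 2, u_6 = 1, u_7 = 5.
The sequence repeats with period 6.
(283 - 1) mod 6 = 0, so u_{283} = u_1 = 5.

5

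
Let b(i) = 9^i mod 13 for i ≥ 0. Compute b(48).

Computing terms: b(0) = 1,  b(1) = 9,  b(2) = 3,  b(3) = 1.
Since b(3) = b(0) = 1, the sequence is periodic with period 3.
So b(48) = b(0 + ((48-0) mod 3)) = b(0) = 1.

1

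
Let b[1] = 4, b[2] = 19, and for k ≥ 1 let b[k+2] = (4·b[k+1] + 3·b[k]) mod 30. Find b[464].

13

b[1] = 4; b[2] = 19; b[3] = 28; b[4] = 19; b[5] = 10; b[6] = 7; b[7] = 28; b[8] = 13; b[9] = 16; b[10] = 13; b[11] = 10; b[12] = 19; b[13] = 16; b[14] = 1; b[15] = 22; b[16] = 1; b[17] = 10; b[18] = 13; b[19] = 22; b[20] = 7; b[21] = 4; b[22] = 7; b[23] = 10; b[24] = 1; b[25] = 4; b[26] = 19.
The sequence repeats with period 24.
(464 - 1) mod 24 = 7, so b[464] = b[8] = 13.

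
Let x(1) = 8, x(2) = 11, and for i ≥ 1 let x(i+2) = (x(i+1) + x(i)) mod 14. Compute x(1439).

Listing terms: x(1) = 8; x(2) = 11; x(3) = 5; x(4) = 2; x(5) = 7; x(6) = 9; x(7) = 2; x(8) = 11; x(9) = 13; x(10) = 10; x(11) = 9; x(12) = 5; x(13) = 0; x(14) = 5; x(15) = 5; x(16) = 10; x(17) = 1; x(18) = 11; x(19) = 12; x(20) = 9; x(21) = 7; x(22) = 2; x(23) = 9; x(24) = 11; x(25) = 6; x(26) = 3; x(27) = 9; x(28) = 12; x(29) = 7; x(30) = 5; x(31) = 12; x(32) = 3; x(33) = 1; x(34) = 4; x(35) = 5; x(36) = 9; x(37) = 0; x(38) = 9; x(39) = 9; x(40) = 4; x(41) = 13; x(42) = 3; x(43) = 2; x(44) = 5; x(45) = 7; x(46) = 12; x(47) = 5; x(48) = 3; x(49) = 8; x(50) = 11.
Since (x(49), x(50)) = (x(1), x(2)) = (8, 11) (two consecutive terms determine the rest), the sequence is periodic with period 48.
(1439 - 1) mod 48 = 46, so x(1439) = x(47) = 5.

5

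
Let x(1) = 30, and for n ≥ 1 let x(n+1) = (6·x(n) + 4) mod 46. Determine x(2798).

Computing terms: x(1) = 30,  x(2) = 0,  x(3) = 4,  x(4) = 28,  x(5) = 34,  x(6) = 24,  x(7) = 10,  x(8) = 18,  x(9) = 20,  x(10) = 32,  x(11) = 12,  x(12) = 30.
Since x(12) = x(1) = 30, the sequence is periodic with period 11.
(2798 - 1) mod 11 = 3, so x(2798) = x(4) = 28.

28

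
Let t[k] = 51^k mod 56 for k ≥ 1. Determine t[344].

25

t[1] = 51; t[2] = 25; t[3] = 43; t[4] = 9; t[5] = 11; t[6] = 1; t[7] = 51.
The sequence repeats with period 6.
(344 - 1) mod 6 = 1, so t[344] = t[2] = 25.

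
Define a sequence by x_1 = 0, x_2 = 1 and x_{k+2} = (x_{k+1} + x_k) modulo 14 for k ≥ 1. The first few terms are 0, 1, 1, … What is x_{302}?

9

x_1 = 0; x_2 = 1; x_3 = 1; x_4 = 2; x_5 = 3; x_6 = 5; x_7 = 8; x_8 = 13; x_9 = 7; x_{10} = 6; x_{11} = 13; x_{12} = 5; x_{13} = 4; x_{14} = 9; x_{15} = 13; x_{16} = 8; x_{17} = 7; x_{18} = 1; x_{19} = 8; x_{20} = 9; x_{21} = 3; x_{22} = 12; x_{23} = 1; x_{24} = 13; x_{25} = 0; x_{26} = 13; x_{27} = 13; x_{28} = 12; x_{29} = 11; x_{30} = 9; x_{31} = 6; x_{32} = 1; x_{33} = 7; x_{34} = 8; x_{35} = 1; x_{36} = 9; x_{37} = 10; x_{38} = 5; x_{39} = 1; x_{40} = 6; x_{41} = 7; x_{42} = 13; x_{43} = 6; x_{44} = 5; x_{45} = 11; x_{46} = 2; x_{47} = 13; x_{48} = 1; x_{49} = 0; x_{50} = 1.
The sequence repeats with period 48.
(302 - 1) mod 48 = 13, so x_{302} = x_{14} = 9.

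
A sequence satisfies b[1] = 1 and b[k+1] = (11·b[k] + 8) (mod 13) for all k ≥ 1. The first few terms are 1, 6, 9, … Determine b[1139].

Computing terms: b[1] = 1; b[2] = 6; b[3] = 9; b[4] = 3; b[5] = 2; b[6] = 4; b[7] = 0; b[8] = 8; b[9] = 5; b[10] = 11; b[11] = 12; b[12] = 10; b[13] = 1.
Since b[13] = b[1] = 1, the sequence is periodic with period 12.
(1139 - 1) mod 12 = 10, so b[1139] = b[11] = 12.

12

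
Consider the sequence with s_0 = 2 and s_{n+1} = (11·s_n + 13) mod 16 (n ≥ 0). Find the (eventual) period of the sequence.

Listing terms: s_0 = 2; s_1 = 3; s_2 = 14; s_3 = 7; s_4 = 10; s_5 = 11; s_6 = 6; s_7 = 15; s_8 = 2.
The sequence repeats with period 8.

8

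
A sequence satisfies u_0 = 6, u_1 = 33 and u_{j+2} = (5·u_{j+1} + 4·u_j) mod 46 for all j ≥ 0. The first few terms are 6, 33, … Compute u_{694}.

41

Listing terms: u_0 = 6, u_1 = 33, u_2 = 5, u_3 = 19, u_4 = 23, u_5 = 7, u_6 = 35, u_7 = 19, u_8 = 5, u_9 = 9, u_{10} = 19, u_{11} = 39, u_{12} = 41, u_{13} = 39, u_{14} = 37, u_{15} = 19, u_{16} = 13, u_{17} = 3, u_{18} = 21, u_{19} = 25, u_{20} = 25, u_{21} = 41, u_{22} = 29, u_{23} = 33, u_{24} = 5.
Since (u_{23}, u_{24}) = (u_1, u_2) = (33, 5) (two consecutive terms determine the rest), the sequence is eventually periodic: after a pre-period of length 1 it cycles with period 22.
For j ≥ 1, u_j depends only on (j - 1) mod 22. (694 - 1) mod 22 = 11, so u_{694} = u_{12} = 41.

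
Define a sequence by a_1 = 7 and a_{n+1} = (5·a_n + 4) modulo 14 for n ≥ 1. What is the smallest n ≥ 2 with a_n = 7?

Listing terms: a_1 = 7; a_2 = 11; a_3 = 3; a_4 = 5; a_5 = 1; a_6 = 9; a_7 = 7.
Since a_7 = a_1 = 7, the sequence is periodic with period 6.
The value 7 next appears (with n ≥ 2) at a_7.

7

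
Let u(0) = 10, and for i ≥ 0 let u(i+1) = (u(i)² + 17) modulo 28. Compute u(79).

5

Listing terms: u(0) = 10; u(1) = 5; u(2) = 14; u(3) = 17; u(4) = 26; u(5) = 21; u(6) = 10.
Since u(6) = u(0) = 10, the sequence is periodic with period 6.
(79 - 0) mod 6 = 1, so u(79) = u(1) = 5.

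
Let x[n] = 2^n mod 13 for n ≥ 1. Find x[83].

Listing terms: x[1] = 2; x[2] = 4; x[3] = 8; x[4] = 3; x[5] = 6; x[6] = 12; x[7] = 11; x[8] = 9; x[9] = 5; x[10] = 10; x[11] = 7; x[12] = 1; x[13] = 2.
Since x[13] = x[1] = 2, the sequence is periodic with period 12.
So x[83] = x[1 + ((83-1) mod 12)] = x[11] = 7.

7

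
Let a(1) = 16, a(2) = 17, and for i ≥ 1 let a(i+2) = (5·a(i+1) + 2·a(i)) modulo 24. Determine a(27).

9

Listing terms: a(1) = 16,  a(2) = 17,  a(3) = 21,  a(4) = 19,  a(5) = 17,  a(6) = 3,  a(7) = 1,  a(8) = 11,  a(9) = 9,  a(10) = 19,  a(11) = 17.
Since (a(10), a(11)) = (a(4), a(5)) = (19, 17) (two consecutive terms determine the rest), the sequence is eventually periodic: after a pre-period of length 3 it cycles with period 6.
For i ≥ 4, a(i) depends only on (i - 4) mod 6. (27 - 4) mod 6 = 5, so a(27) = a(9) = 9.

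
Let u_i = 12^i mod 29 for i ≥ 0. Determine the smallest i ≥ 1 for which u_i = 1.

Computing terms: u_0 = 1; u_1 = 12; u_2 = 28; u_3 = 17; u_4 = 1.
The sequence repeats with period 4.
The value 1 next appears (with i ≥ 1) at u_4.

4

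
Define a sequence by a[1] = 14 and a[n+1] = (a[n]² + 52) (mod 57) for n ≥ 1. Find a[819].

a[1] = 14; a[2] = 20; a[3] = 53; a[4] = 11; a[5] = 2; a[6] = 56; a[7] = 53.
Since a[7] = a[3] = 53, the sequence is eventually periodic: after a pre-period of length 2 it cycles with period 4.
For n ≥ 3, a[n] depends only on (n - 3) mod 4. (819 - 3) mod 4 = 0, so a[819] = a[3] = 53.

53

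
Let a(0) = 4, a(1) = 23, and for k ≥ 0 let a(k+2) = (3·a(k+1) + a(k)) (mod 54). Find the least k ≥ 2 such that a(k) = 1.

Listing terms: a(0) = 4; a(1) = 23; a(2) = 19; a(3) = 26; a(4) = 43; a(5) = 47; a(6) = 22; a(7) = 5; a(8) = 37; a(9) = 8; a(10) = 7; a(11) = 29; a(12) = 40; a(13) = 41; a(14) = 1; a(15) = 44; a(16) = 25; a(17) = 11; a(18) = 4; a(19) = 23.
The sequence repeats with period 18.
The value 1 first appears (with k ≥ 2) at a(14).

14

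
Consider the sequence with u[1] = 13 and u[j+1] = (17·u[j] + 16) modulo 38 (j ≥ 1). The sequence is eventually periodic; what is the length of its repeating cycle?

9

Computing terms: u[1] = 13,  u[2] = 9,  u[3] = 17,  u[4] = 1,  u[5] = 33,  u[6] = 7,  u[7] = 21,  u[8] = 31,  u[9] = 11,  u[10] = 13.
Since u[10] = u[1] = 13, the sequence is periodic with period 9.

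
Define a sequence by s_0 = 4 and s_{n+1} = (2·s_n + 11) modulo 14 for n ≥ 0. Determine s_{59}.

Listing terms: s_0 = 4,  s_1 = 5,  s_2 = 7,  s_3 = 11,  s_4 = 5.
Since s_4 = s_1 = 5, the sequence is eventually periodic: after a pre-period of length 1 it cycles with period 3.
For n ≥ 1, s_n depends only on (n - 1) mod 3. (59 - 1) mod 3 = 1, so s_{59} = s_2 = 7.

7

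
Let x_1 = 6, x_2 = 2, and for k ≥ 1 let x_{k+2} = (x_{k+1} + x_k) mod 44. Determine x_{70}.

18

Listing terms: x_1 = 6,  x_2 = 2,  x_3 = 8,  x_4 = 10,  x_5 = 18,  x_6 = 28,  x_7 = 2,  x_8 = 30,  x_9 = 32,  x_{10} = 18,  x_{11} = 6,  x_{12} = 24,  x_{13} = 30,  x_{14} = 10,  x_{15} = 40,  x_{16} = 6,  x_{17} = 2.
Since (x_{16}, x_{17}) = (x_1, x_2) = (6, 2) (two consecutive terms determine the rest), the sequence is periodic with period 15.
So x_{70} = x_{1 + ((70-1) mod 15)} = x_{10} = 18.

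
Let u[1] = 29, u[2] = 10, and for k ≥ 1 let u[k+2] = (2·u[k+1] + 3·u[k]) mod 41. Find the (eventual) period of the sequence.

8

Listing terms: u[1] = 29, u[2] = 10, u[3] = 25, u[4] = 39, u[5] = 30, u[6] = 13, u[7] = 34, u[8] = 25, u[9] = 29, u[10] = 10.
The sequence repeats with period 8.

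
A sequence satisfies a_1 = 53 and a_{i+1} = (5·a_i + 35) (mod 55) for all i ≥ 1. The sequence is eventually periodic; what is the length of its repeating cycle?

Computing terms: a_1 = 53, a_2 = 25, a_3 = 50, a_4 = 10, a_5 = 30, a_6 = 20, a_7 = 25.
Since a_7 = a_2 = 25, the sequence is eventually periodic: after a pre-period of length 1 it cycles with period 5.

5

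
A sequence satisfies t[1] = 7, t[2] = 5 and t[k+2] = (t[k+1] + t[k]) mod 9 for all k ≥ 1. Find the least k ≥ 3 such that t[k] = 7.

t[1] = 7,  t[2] = 5,  t[3] = 3,  t[4] = 8,  t[5] = 2,  t[6] = 1,  t[7] = 3,  t[8] = 4,  t[9] = 7,  t[10] = 2,  t[11] = 0,  t[12] = 2,  t[13] = 2,  t[14] = 4,  t[15] = 6,  t[16] = 1,  t[17] = 7,  t[18] = 8,  t[19] = 6,  t[20] = 5,  t[21] = 2,  t[22] = 7,  t[23] = 0,  t[24] = 7,  t[25] = 7,  t[26] = 5.
Since (t[25], t[26]) = (t[1], t[2]) = (7, 5) (two consecutive terms determine the rest), the sequence is periodic with period 24.
The value 7 first appears (with k ≥ 3) at t[9].

9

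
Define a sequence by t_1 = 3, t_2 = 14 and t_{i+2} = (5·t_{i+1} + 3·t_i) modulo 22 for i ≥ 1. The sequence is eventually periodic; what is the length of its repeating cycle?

Computing terms: t_1 = 3, t_2 = 14, t_3 = 13, t_4 = 19, t_5 = 2, t_6 = 1, t_7 = 11, t_8 = 14, t_9 = 15, t_{10} = 7, t_{11} = 14, t_{12} = 3, t_{13} = 13, t_{14} = 8, t_{15} = 13, t_{16} = 1, t_{17} = 0, t_{18} = 3, t_{19} = 15, t_{20} = 18, t_{21} = 3, t_{22} = 3, t_{23} = 2, t_{24} = 19, t_{25} = 13, t_{26} = 12, t_{27} = 11, t_{28} = 3, t_{29} = 4, t_{30} = 7, t_{31} = 3, t_{32} = 14.
Since (t_{31}, t_{32}) = (t_1, t_2) = (3, 14) (two consecutive terms determine the rest), the sequence is periodic with period 30.

30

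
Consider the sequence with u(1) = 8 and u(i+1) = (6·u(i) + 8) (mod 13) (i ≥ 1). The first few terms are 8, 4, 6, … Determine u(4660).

We have u(1) = 8; u(2) = 4; u(3) = 6; u(4) = 5; u(5) = 12; u(6) = 2; u(7) = 7; u(8) = 11; u(9) = 9; u(10) = 10; u(11) = 3; u(12) = 0; u(13) = 8.
The sequence repeats with period 12.
So u(4660) = u(1 + ((4660-1) mod 12)) = u(4) = 5.

5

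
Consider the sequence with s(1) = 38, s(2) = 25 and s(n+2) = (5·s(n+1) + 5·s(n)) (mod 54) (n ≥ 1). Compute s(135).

21

Computing terms: s(1) = 38; s(2) = 25; s(3) = 45; s(4) = 26; s(5) = 31; s(6) = 15; s(7) = 14; s(8) = 37; s(9) = 39; s(10) = 2; s(11) = 43; s(12) = 9; s(13) = 44; s(14) = 49; s(15) = 33; s(16) = 32; s(17) = 1; s(18) = 3; s(19) = 20; s(20) = 7; s(21) = 27; s(22) = 8; s(23) = 13; s(24) = 51; s(25) = 50; s(26) = 19; s(27) = 21; s(28) = 38; s(29) = 25.
The sequence repeats with period 27.
So s(135) = s(1 + ((135-1) mod 27)) = s(27) = 21.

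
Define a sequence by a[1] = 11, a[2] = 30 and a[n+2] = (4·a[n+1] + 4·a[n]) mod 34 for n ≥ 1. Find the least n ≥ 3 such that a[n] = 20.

5

Listing terms: a[1] = 11, a[2] = 30, a[3] = 28, a[4] = 28, a[5] = 20, a[6] = 22, a[7] = 32, a[8] = 12, a[9] = 6, a[10] = 4, a[11] = 6, a[12] = 6, a[13] = 14, a[14] = 12, a[15] = 2, a[16] = 22, a[17] = 28, a[18] = 30, a[19] = 28.
Since (a[18], a[19]) = (a[2], a[3]) = (30, 28) (two consecutive terms determine the rest), the sequence is eventually periodic: after a pre-period of length 1 it cycles with period 16.
The value 20 first appears (with n ≥ 3) at a[5].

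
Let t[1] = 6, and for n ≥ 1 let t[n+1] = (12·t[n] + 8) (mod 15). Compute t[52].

14

Listing terms: t[1] = 6,  t[2] = 5,  t[3] = 8,  t[4] = 14,  t[5] = 11,  t[6] = 5.
Since t[6] = t[2] = 5, the sequence is eventually periodic: after a pre-period of length 1 it cycles with period 4.
For n ≥ 2, t[n] depends only on (n - 2) mod 4. (52 - 2) mod 4 = 2, so t[52] = t[4] = 14.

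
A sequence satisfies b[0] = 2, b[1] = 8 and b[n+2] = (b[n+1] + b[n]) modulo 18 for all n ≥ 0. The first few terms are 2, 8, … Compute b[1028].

4

We have b[0] = 2,  b[1] = 8,  b[2] = 10,  b[3] = 0,  b[4] = 10,  b[5] = 10,  b[6] = 2,  b[7] = 12,  b[8] = 14,  b[9] = 8,  b[10] = 4,  b[11] = 12,  b[12] = 16,  b[13] = 10,  b[14] = 8,  b[15] = 0,  b[16] = 8,  b[17] = 8,  b[18] = 16,  b[19] = 6,  b[20] = 4,  b[21] = 10,  b[22] = 14,  b[23] = 6,  b[24] = 2,  b[25] = 8.
Since (b[24], b[25]) = (b[0], b[1]) = (2, 8) (two consecutive terms determine the rest), the sequence is periodic with period 24.
(1028 - 0) mod 24 = 20, so b[1028] = b[20] = 4.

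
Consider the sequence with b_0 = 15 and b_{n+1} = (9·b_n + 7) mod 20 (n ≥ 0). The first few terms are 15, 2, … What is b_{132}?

We have b_0 = 15,  b_1 = 2,  b_2 = 5,  b_3 = 12,  b_4 = 15.
Since b_4 = b_0 = 15, the sequence is periodic with period 4.
So b_{132} = b_{0 + ((132-0) mod 4)} = b_0 = 15.

15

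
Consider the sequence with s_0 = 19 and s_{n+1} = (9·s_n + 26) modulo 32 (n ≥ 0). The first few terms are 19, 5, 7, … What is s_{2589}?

29

We have s_0 = 19; s_1 = 5; s_2 = 7; s_3 = 25; s_4 = 27; s_5 = 13; s_6 = 15; s_7 = 1; s_8 = 3; s_9 = 21; s_{10} = 23; s_{11} = 9; s_{12} = 11; s_{13} = 29; s_{14} = 31; s_{15} = 17; s_{16} = 19.
The sequence repeats with period 16.
(2589 - 0) mod 16 = 13, so s_{2589} = s_{13} = 29.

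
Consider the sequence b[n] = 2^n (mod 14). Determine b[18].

8

We have b[0] = 1,  b[1] = 2,  b[2] = 4,  b[3] = 8,  b[4] = 2.
Since b[4] = b[1] = 2, the sequence is eventually periodic: after a pre-period of length 1 it cycles with period 3.
For n ≥ 1, b[n] depends only on (n - 1) mod 3. (18 - 1) mod 3 = 2, so b[18] = b[3] = 8.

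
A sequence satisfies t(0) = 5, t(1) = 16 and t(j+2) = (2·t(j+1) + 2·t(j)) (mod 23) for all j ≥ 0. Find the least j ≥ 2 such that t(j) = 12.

Computing terms: t(0) = 5; t(1) = 16; t(2) = 19; t(3) = 1; t(4) = 17; t(5) = 13; t(6) = 14; t(7) = 8; t(8) = 21; t(9) = 12; t(10) = 20; t(11) = 18; t(12) = 7; t(13) = 4; t(14) = 22; t(15) = 6; t(16) = 10; t(17) = 9; t(18) = 15; t(19) = 2; t(20) = 11; t(21) = 3; t(22) = 5; t(23) = 16.
The sequence repeats with period 22.
The value 12 first appears (with j ≥ 2) at t(9).

9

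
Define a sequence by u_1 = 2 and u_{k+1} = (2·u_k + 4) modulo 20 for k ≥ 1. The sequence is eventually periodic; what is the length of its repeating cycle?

4

u_1 = 2,  u_2 = 8,  u_3 = 0,  u_4 = 4,  u_5 = 12,  u_6 = 8.
Since u_6 = u_2 = 8, the sequence is eventually periodic: after a pre-period of length 1 it cycles with period 4.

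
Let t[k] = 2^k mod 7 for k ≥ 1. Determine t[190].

We have t[1] = 2, t[2] = 4, t[3] = 1, t[4] = 2.
The sequence repeats with period 3.
So t[190] = t[1 + ((190-1) mod 3)] = t[1] = 2.

2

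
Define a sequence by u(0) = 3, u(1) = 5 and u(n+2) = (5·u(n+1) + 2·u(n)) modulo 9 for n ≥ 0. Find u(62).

We have u(0) = 3; u(1) = 5; u(2) = 4; u(3) = 3; u(4) = 5.
Since (u(3), u(4)) = (u(0), u(1)) = (3, 5) (two consecutive terms determine the rest), the sequence is periodic with period 3.
(62 - 0) mod 3 = 2, so u(62) = u(2) = 4.

4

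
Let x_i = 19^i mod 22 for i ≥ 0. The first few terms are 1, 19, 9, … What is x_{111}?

x_0 = 1, x_1 = 19, x_2 = 9, x_3 = 17, x_4 = 15, x_5 = 21, x_6 = 3, x_7 = 13, x_8 = 5, x_9 = 7, x_{10} = 1.
The sequence repeats with period 10.
So x_{111} = x_{0 + ((111-0) mod 10)} = x_1 = 19.

19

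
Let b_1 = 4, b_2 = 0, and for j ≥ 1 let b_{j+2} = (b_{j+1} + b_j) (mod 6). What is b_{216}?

2

Listing terms: b_1 = 4,  b_2 = 0,  b_3 = 4,  b_4 = 4,  b_5 = 2,  b_6 = 0,  b_7 = 2,  b_8 = 2,  b_9 = 4,  b_{10} = 0.
Since (b_9, b_{10}) = (b_1, b_2) = (4, 0) (two consecutive terms determine the rest), the sequence is periodic with period 8.
(216 - 1) mod 8 = 7, so b_{216} = b_8 = 2.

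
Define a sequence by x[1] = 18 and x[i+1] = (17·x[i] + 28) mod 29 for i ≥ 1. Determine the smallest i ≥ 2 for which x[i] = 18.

5

Computing terms: x[1] = 18, x[2] = 15, x[3] = 22, x[4] = 25, x[5] = 18.
The sequence repeats with period 4.
The value 18 next appears (with i ≥ 2) at x[5].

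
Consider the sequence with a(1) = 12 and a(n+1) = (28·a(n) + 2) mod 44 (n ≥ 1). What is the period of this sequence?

Computing terms: a(1) = 12,  a(2) = 30,  a(3) = 6,  a(4) = 38,  a(5) = 10,  a(6) = 18,  a(7) = 22,  a(8) = 2,  a(9) = 14,  a(10) = 42,  a(11) = 34,  a(12) = 30.
Since a(12) = a(2) = 30, the sequence is eventually periodic: after a pre-period of length 1 it cycles with period 10.

10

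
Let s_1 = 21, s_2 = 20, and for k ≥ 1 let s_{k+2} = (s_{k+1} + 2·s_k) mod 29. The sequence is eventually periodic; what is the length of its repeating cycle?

28

Listing terms: s_1 = 21,  s_2 = 20,  s_3 = 4,  s_4 = 15,  s_5 = 23,  s_6 = 24,  s_7 = 12,  s_8 = 2,  s_9 = 26,  s_{10} = 1,  s_{11} = 24,  s_{12} = 26,  s_{13} = 16,  s_{14} = 10,  s_{15} = 13,  s_{16} = 4,  s_{17} = 1,  s_{18} = 9,  s_{19} = 11,  s_{20} = 0,  s_{21} = 22,  s_{22} = 22,  s_{23} = 8,  s_{24} = 23,  s_{25} = 10,  s_{26} = 27,  s_{27} = 18,  s_{28} = 14,  s_{29} = 21,  s_{30} = 20.
Since (s_{29}, s_{30}) = (s_1, s_2) = (21, 20) (two consecutive terms determine the rest), the sequence is periodic with period 28.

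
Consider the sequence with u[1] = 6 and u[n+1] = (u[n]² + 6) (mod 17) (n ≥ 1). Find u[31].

5

Computing terms: u[1] = 6; u[2] = 8; u[3] = 2; u[4] = 10; u[5] = 4; u[6] = 5; u[7] = 14; u[8] = 15; u[9] = 10.
Since u[9] = u[4] = 10, the sequence is eventually periodic: after a pre-period of length 3 it cycles with period 5.
For n ≥ 4, u[n] depends only on (n - 4) mod 5. (31 - 4) mod 5 = 2, so u[31] = u[6] = 5.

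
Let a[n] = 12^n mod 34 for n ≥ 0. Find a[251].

Listing terms: a[0] = 1; a[1] = 12; a[2] = 8; a[3] = 28; a[4] = 30; a[5] = 20; a[6] = 2; a[7] = 24; a[8] = 16; a[9] = 22; a[10] = 26; a[11] = 6; a[12] = 4; a[13] = 14; a[14] = 32; a[15] = 10; a[16] = 18; a[17] = 12.
Since a[17] = a[1] = 12, the sequence is eventually periodic: after a pre-period of length 1 it cycles with period 16.
For n ≥ 1, a[n] depends only on (n - 1) mod 16. (251 - 1) mod 16 = 10, so a[251] = a[11] = 6.

6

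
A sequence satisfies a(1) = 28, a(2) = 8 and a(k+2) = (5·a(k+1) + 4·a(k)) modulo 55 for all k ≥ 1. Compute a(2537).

43

Listing terms: a(1) = 28; a(2) = 8; a(3) = 42; a(4) = 22; a(5) = 3; a(6) = 48; a(7) = 32; a(8) = 22; a(9) = 18; a(10) = 13; a(11) = 27; a(12) = 22; a(13) = 53; a(14) = 23; a(15) = 52; a(16) = 22; a(17) = 43; a(18) = 28; a(19) = 37; a(20) = 22; a(21) = 38; a(22) = 3; a(23) = 2; a(24) = 22; a(25) = 8; a(26) = 18; a(27) = 12; a(28) = 22; a(29) = 48; a(30) = 53; a(31) = 17; a(32) = 22; a(33) = 13; a(34) = 43; a(35) = 47; a(36) = 22; a(37) = 23; a(38) = 38; a(39) = 7; a(40) = 22; a(41) = 28; a(42) = 8.
Since (a(41), a(42)) = (a(1), a(2)) = (28, 8) (two consecutive terms determine the rest), the sequence is periodic with period 40.
So a(2537) = a(1 + ((2537-1) mod 40)) = a(17) = 43.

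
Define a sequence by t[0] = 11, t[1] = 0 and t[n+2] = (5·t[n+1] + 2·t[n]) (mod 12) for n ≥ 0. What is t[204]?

Computing terms: t[0] = 11,  t[1] = 0,  t[2] = 10,  t[3] = 2,  t[4] = 6,  t[5] = 10,  t[6] = 2.
Since (t[5], t[6]) = (t[2], t[3]) = (10, 2) (two consecutive terms determine the rest), the sequence is eventually periodic: after a pre-period of length 2 it cycles with period 3.
For n ≥ 2, t[n] depends only on (n - 2) mod 3. (204 - 2) mod 3 = 1, so t[204] = t[3] = 2.

2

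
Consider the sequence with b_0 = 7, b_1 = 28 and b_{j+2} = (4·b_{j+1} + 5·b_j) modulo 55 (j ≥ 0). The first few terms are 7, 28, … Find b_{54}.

17

b_0 = 7; b_1 = 28; b_2 = 37; b_3 = 13; b_4 = 17; b_5 = 23; b_6 = 12; b_7 = 53; b_8 = 52; b_9 = 33; b_{10} = 7; b_{11} = 28.
Since (b_{10}, b_{11}) = (b_0, b_1) = (7, 28) (two consecutive terms determine the rest), the sequence is periodic with period 10.
So b_{54} = b_{0 + ((54-0) mod 10)} = b_4 = 17.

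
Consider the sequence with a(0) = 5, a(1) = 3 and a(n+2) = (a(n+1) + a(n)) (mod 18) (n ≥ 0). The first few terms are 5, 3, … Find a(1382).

a(0) = 5; a(1) = 3; a(2) = 8; a(3) = 11; a(4) = 1; a(5) = 12; a(6) = 13; a(7) = 7; a(8) = 2; a(9) = 9; a(10) = 11; a(11) = 2; a(12) = 13; a(13) = 15; a(14) = 10; a(15) = 7; a(16) = 17; a(17) = 6; a(18) = 5; a(19) = 11; a(20) = 16; a(21) = 9; a(22) = 7; a(23) = 16; a(24) = 5; a(25) = 3.
Since (a(24), a(25)) = (a(0), a(1)) = (5, 3) (two consecutive terms determine the rest), the sequence is periodic with period 24.
So a(1382) = a(0 + ((1382-0) mod 24)) = a(14) = 10.

10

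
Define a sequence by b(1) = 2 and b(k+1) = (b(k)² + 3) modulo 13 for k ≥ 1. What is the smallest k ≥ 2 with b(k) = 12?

5

Listing terms: b(1) = 2; b(2) = 7; b(3) = 0; b(4) = 3; b(5) = 12; b(6) = 4; b(7) = 6; b(8) = 0.
Since b(8) = b(3) = 0, the sequence is eventually periodic: after a pre-period of length 2 it cycles with period 5.
The value 12 first appears (with k ≥ 2) at b(5).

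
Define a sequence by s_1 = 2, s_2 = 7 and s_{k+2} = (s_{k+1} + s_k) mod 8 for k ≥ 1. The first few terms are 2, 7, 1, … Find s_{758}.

s_1 = 2, s_2 = 7, s_3 = 1, s_4 = 0, s_5 = 1, s_6 = 1, s_7 = 2, s_8 = 3, s_9 = 5, s_{10} = 0, s_{11} = 5, s_{12} = 5, s_{13} = 2, s_{14} = 7.
The sequence repeats with period 12.
(758 - 1) mod 12 = 1, so s_{758} = s_2 = 7.

7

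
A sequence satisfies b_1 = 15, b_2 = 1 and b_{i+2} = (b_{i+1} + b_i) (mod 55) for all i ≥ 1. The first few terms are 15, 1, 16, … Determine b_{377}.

17

Computing terms: b_1 = 15,  b_2 = 1,  b_3 = 16,  b_4 = 17,  b_5 = 33,  b_6 = 50,  b_7 = 28,  b_8 = 23,  b_9 = 51,  b_{10} = 19,  b_{11} = 15,  b_{12} = 34,  b_{13} = 49,  b_{14} = 28,  b_{15} = 22,  b_{16} = 50,  b_{17} = 17,  b_{18} = 12,  b_{19} = 29,  b_{20} = 41,  b_{21} = 15,  b_{22} = 1.
The sequence repeats with period 20.
(377 - 1) mod 20 = 16, so b_{377} = b_{17} = 17.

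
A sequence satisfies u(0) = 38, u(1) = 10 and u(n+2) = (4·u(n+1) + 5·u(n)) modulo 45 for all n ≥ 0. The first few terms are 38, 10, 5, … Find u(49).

Computing terms: u(0) = 38,  u(1) = 10,  u(2) = 5,  u(3) = 25,  u(4) = 35,  u(5) = 40,  u(6) = 20,  u(7) = 10,  u(8) = 5.
Since (u(7), u(8)) = (u(1), u(2)) = (10, 5) (two consecutive terms determine the rest), the sequence is eventually periodic: after a pre-period of length 1 it cycles with period 6.
For n ≥ 1, u(n) depends only on (n - 1) mod 6. (49 - 1) mod 6 = 0, so u(49) = u(1) = 10.

10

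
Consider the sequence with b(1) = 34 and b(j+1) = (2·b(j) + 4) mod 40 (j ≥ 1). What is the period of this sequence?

4

Listing terms: b(1) = 34, b(2) = 32, b(3) = 28, b(4) = 20, b(5) = 4, b(6) = 12, b(7) = 28.
Since b(7) = b(3) = 28, the sequence is eventually periodic: after a pre-period of length 2 it cycles with period 4.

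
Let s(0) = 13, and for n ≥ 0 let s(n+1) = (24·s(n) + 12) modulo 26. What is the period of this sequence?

Computing terms: s(0) = 13, s(1) = 12, s(2) = 14, s(3) = 10, s(4) = 18, s(5) = 2, s(6) = 8, s(7) = 22, s(8) = 20, s(9) = 24, s(10) = 16, s(11) = 6, s(12) = 0, s(13) = 12.
Since s(13) = s(1) = 12, the sequence is eventually periodic: after a pre-period of length 1 it cycles with period 12.

12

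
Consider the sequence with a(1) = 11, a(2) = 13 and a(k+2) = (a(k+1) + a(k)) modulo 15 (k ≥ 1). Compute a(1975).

9

Listing terms: a(1) = 11, a(2) = 13, a(3) = 9, a(4) = 7, a(5) = 1, a(6) = 8, a(7) = 9, a(8) = 2, a(9) = 11, a(10) = 13.
Since (a(9), a(10)) = (a(1), a(2)) = (11, 13) (two consecutive terms determine the rest), the sequence is periodic with period 8.
(1975 - 1) mod 8 = 6, so a(1975) = a(7) = 9.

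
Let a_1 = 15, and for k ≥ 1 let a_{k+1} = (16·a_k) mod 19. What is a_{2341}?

Computing terms: a_1 = 15, a_2 = 12, a_3 = 2, a_4 = 13, a_5 = 18, a_6 = 3, a_7 = 10, a_8 = 8, a_9 = 14, a_{10} = 15.
Since a_{10} = a_1 = 15, the sequence is periodic with period 9.
So a_{2341} = a_{1 + ((2341-1) mod 9)} = a_1 = 15.

15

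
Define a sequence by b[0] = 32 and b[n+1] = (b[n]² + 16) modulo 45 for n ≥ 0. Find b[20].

41

We have b[0] = 32, b[1] = 5, b[2] = 41, b[3] = 32.
Since b[3] = b[0] = 32, the sequence is periodic with period 3.
So b[20] = b[0 + ((20-0) mod 3)] = b[2] = 41.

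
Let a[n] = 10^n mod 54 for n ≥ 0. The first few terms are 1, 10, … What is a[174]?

Computing terms: a[0] = 1; a[1] = 10; a[2] = 46; a[3] = 28; a[4] = 10.
Since a[4] = a[1] = 10, the sequence is eventually periodic: after a pre-period of length 1 it cycles with period 3.
For n ≥ 1, a[n] depends only on (n - 1) mod 3. (174 - 1) mod 3 = 2, so a[174] = a[3] = 28.

28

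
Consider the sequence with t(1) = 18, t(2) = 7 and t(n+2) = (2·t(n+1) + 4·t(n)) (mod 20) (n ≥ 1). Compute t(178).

16

Computing terms: t(1) = 18, t(2) = 7, t(3) = 6, t(4) = 0, t(5) = 4, t(6) = 8, t(7) = 12, t(8) = 16, t(9) = 0, t(10) = 4.
Since (t(9), t(10)) = (t(4), t(5)) = (0, 4) (two consecutive terms determine the rest), the sequence is eventually periodic: after a pre-period of length 3 it cycles with period 5.
For n ≥ 4, t(n) depends only on (n - 4) mod 5. (178 - 4) mod 5 = 4, so t(178) = t(8) = 16.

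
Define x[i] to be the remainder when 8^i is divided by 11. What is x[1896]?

Computing terms: x[1] = 8,  x[2] = 9,  x[3] = 6,  x[4] = 4,  x[5] = 10,  x[6] = 3,  x[7] = 2,  x[8] = 5,  x[9] = 7,  x[10] = 1,  x[11] = 8.
Since x[11] = x[1] = 8, the sequence is periodic with period 10.
(1896 - 1) mod 10 = 5, so x[1896] = x[6] = 3.

3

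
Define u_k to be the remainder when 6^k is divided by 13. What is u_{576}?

1

u_1 = 6, u_2 = 10, u_3 = 8, u_4 = 9, u_5 = 2, u_6 = 12, u_7 = 7, u_8 = 3, u_9 = 5, u_{10} = 4, u_{11} = 11, u_{12} = 1, u_{13} = 6.
The sequence repeats with period 12.
So u_{576} = u_{1 + ((576-1) mod 12)} = u_{12} = 1.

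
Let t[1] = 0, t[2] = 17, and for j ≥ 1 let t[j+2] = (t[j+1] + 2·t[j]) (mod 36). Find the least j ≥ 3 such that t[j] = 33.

7

Listing terms: t[1] = 0, t[2] = 17, t[3] = 17, t[4] = 15, t[5] = 13, t[6] = 7, t[7] = 33, t[8] = 11, t[9] = 5, t[10] = 27, t[11] = 1, t[12] = 19, t[13] = 21, t[14] = 23, t[15] = 29, t[16] = 3, t[17] = 25, t[18] = 31, t[19] = 9, t[20] = 35, t[21] = 17, t[22] = 15.
Since (t[21], t[22]) = (t[3], t[4]) = (17, 15) (two consecutive terms determine the rest), the sequence is eventually periodic: after a pre-period of length 2 it cycles with period 18.
The value 33 first appears (with j ≥ 3) at t[7].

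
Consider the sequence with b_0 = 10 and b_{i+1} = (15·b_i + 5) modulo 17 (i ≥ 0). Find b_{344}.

10

Listing terms: b_0 = 10,  b_1 = 2,  b_2 = 1,  b_3 = 3,  b_4 = 16,  b_5 = 7,  b_6 = 8,  b_7 = 6,  b_8 = 10.
Since b_8 = b_0 = 10, the sequence is periodic with period 8.
(344 - 0) mod 8 = 0, so b_{344} = b_0 = 10.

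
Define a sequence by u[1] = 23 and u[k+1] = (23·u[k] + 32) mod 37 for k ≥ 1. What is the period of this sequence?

u[1] = 23, u[2] = 6, u[3] = 22, u[4] = 20, u[5] = 11, u[6] = 26, u[7] = 1, u[8] = 18, u[9] = 2, u[10] = 4, u[11] = 13, u[12] = 35, u[13] = 23.
The sequence repeats with period 12.

12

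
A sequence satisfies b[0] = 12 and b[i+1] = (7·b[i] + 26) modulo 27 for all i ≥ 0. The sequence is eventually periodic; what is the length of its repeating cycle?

27

Computing terms: b[0] = 12; b[1] = 2; b[2] = 13; b[3] = 9; b[4] = 8; b[5] = 1; b[6] = 6; b[7] = 14; b[8] = 16; b[9] = 3; b[10] = 20; b[11] = 4; b[12] = 0; b[13] = 26; b[14] = 19; b[15] = 24; b[16] = 5; b[17] = 7; b[18] = 21; b[19] = 11; b[20] = 22; b[21] = 18; b[22] = 17; b[23] = 10; b[24] = 15; b[25] = 23; b[26] = 25; b[27] = 12.
The sequence repeats with period 27.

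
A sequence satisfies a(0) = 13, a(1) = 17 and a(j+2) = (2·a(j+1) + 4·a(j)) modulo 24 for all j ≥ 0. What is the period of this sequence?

8

a(0) = 13, a(1) = 17, a(2) = 14, a(3) = 0, a(4) = 8, a(5) = 16, a(6) = 16, a(7) = 0, a(8) = 16, a(9) = 8, a(10) = 8, a(11) = 0, a(12) = 8.
Since (a(11), a(12)) = (a(3), a(4)) = (0, 8) (two consecutive terms determine the rest), the sequence is eventually periodic: after a pre-period of length 3 it cycles with period 8.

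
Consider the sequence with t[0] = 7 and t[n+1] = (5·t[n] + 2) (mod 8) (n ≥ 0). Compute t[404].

7

t[0] = 7,  t[1] = 5,  t[2] = 3,  t[3] = 1,  t[4] = 7.
Since t[4] = t[0] = 7, the sequence is periodic with period 4.
(404 - 0) mod 4 = 0, so t[404] = t[0] = 7.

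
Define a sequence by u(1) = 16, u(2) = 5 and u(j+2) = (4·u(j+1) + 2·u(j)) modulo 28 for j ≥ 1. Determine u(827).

8

u(1) = 16,  u(2) = 5,  u(3) = 24,  u(4) = 22,  u(5) = 24,  u(6) = 0,  u(7) = 20,  u(8) = 24,  u(9) = 24,  u(10) = 4,  u(11) = 8,  u(12) = 12,  u(13) = 8,  u(14) = 0,  u(15) = 16,  u(16) = 8,  u(17) = 8,  u(18) = 20,  u(19) = 12,  u(20) = 4,  u(21) = 12,  u(22) = 0,  u(23) = 24,  u(24) = 12,  u(25) = 12,  u(26) = 16,  u(27) = 4,  u(28) = 20,  u(29) = 4,  u(30) = 0,  u(31) = 8,  u(32) = 4,  u(33) = 4,  u(34) = 24,  u(35) = 20,  u(36) = 16,  u(37) = 20,  u(38) = 0,  u(39) = 12,  u(40) = 20,  u(41) = 20,  u(42) = 8,  u(43) = 16,  u(44) = 24,  u(45) = 16,  u(46) = 0,  u(47) = 4,  u(48) = 16,  u(49) = 16,  u(50) = 12,  u(51) = 24,  u(52) = 8,  u(53) = 24,  u(54) = 0.
Since (u(53), u(54)) = (u(5), u(6)) = (24, 0) (two consecutive terms determine the rest), the sequence is eventually periodic: after a pre-period of length 4 it cycles with period 48.
For j ≥ 5, u(j) depends only on (j - 5) mod 48. (827 - 5) mod 48 = 6, so u(827) = u(11) = 8.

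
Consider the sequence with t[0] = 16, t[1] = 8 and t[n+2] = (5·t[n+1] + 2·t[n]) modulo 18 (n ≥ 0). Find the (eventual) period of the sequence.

t[0] = 16,  t[1] = 8,  t[2] = 0,  t[3] = 16,  t[4] = 8.
The sequence repeats with period 3.

3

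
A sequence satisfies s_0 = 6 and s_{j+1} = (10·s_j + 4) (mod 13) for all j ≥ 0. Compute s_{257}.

8

Computing terms: s_0 = 6; s_1 = 12; s_2 = 7; s_3 = 9; s_4 = 3; s_5 = 8; s_6 = 6.
The sequence repeats with period 6.
(257 - 0) mod 6 = 5, so s_{257} = s_5 = 8.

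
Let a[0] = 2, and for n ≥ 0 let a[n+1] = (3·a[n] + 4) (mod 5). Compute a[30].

4

a[0] = 2, a[1] = 0, a[2] = 4, a[3] = 1, a[4] = 2.
Since a[4] = a[0] = 2, the sequence is periodic with period 4.
(30 - 0) mod 4 = 2, so a[30] = a[2] = 4.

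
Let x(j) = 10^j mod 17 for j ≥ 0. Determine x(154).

2

Computing terms: x(0) = 1, x(1) = 10, x(2) = 15, x(3) = 14, x(4) = 4, x(5) = 6, x(6) = 9, x(7) = 5, x(8) = 16, x(9) = 7, x(10) = 2, x(11) = 3, x(12) = 13, x(13) = 11, x(14) = 8, x(15) = 12, x(16) = 1.
The sequence repeats with period 16.
So x(154) = x(0 + ((154-0) mod 16)) = x(10) = 2.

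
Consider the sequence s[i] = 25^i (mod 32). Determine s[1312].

1

We have s[1] = 25,  s[2] = 17,  s[3] = 9,  s[4] = 1,  s[5] = 25.
Since s[5] = s[1] = 25, the sequence is periodic with period 4.
So s[1312] = s[1 + ((1312-1) mod 4)] = s[4] = 1.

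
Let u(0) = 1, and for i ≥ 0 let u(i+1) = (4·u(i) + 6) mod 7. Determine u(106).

3

Computing terms: u(0) = 1; u(1) = 3; u(2) = 4; u(3) = 1.
The sequence repeats with period 3.
(106 - 0) mod 3 = 1, so u(106) = u(1) = 3.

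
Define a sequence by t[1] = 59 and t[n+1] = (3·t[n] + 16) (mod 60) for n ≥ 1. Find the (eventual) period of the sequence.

4

Computing terms: t[1] = 59; t[2] = 13; t[3] = 55; t[4] = 1; t[5] = 19; t[6] = 13.
Since t[6] = t[2] = 13, the sequence is eventually periodic: after a pre-period of length 1 it cycles with period 4.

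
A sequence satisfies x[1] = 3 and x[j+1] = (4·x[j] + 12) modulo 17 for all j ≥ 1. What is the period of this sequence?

Listing terms: x[1] = 3,  x[2] = 7,  x[3] = 6,  x[4] = 2,  x[5] = 3.
Since x[5] = x[1] = 3, the sequence is periodic with period 4.

4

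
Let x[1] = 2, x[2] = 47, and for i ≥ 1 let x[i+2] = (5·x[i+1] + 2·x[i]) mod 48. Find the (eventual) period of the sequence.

Computing terms: x[1] = 2; x[2] = 47; x[3] = 47; x[4] = 41; x[5] = 11; x[6] = 41; x[7] = 35; x[8] = 17; x[9] = 11; x[10] = 41.
Since (x[9], x[10]) = (x[5], x[6]) = (11, 41) (two consecutive terms determine the rest), the sequence is eventually periodic: after a pre-period of length 4 it cycles with period 4.

4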